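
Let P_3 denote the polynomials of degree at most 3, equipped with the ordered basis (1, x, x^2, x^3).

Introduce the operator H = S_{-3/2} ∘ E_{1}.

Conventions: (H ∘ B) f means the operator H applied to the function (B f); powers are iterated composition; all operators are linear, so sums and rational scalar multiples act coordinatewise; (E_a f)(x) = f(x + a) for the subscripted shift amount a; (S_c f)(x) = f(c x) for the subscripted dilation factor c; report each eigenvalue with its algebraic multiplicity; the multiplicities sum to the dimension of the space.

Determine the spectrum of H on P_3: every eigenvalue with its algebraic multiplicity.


λ = -27/8 (multiplicity 1), λ = -3/2 (multiplicity 1), λ = 1 (multiplicity 1), λ = 9/4 (multiplicity 1)

image of 1: 1
image of x: -(3/2)x + 1
image of x^2: (9/4)x^2 - 3x + 1
image of x^3: -(27/8)x^3 + (27/4)x^2 - (9/2)x + 1
the matrix is upper triangular; its diagonal is (1, -3/2, 9/4, -27/8)
for a triangular matrix the eigenvalues are the diagonal entries, with algebraic multiplicity their repetition count


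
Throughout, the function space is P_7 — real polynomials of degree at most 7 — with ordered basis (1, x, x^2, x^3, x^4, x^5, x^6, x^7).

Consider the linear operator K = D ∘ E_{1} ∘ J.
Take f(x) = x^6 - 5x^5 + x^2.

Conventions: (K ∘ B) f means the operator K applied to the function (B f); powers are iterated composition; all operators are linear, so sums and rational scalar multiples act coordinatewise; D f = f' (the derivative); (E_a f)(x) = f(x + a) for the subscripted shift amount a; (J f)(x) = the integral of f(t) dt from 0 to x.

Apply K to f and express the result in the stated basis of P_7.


J f = (1/7)x^7 - (5/6)x^6 + (1/3)x^3
E_{1} J f = (1/7)x^7 + (1/6)x^6 - 2x^5 - (15/2)x^4 - (34/3)x^3 - (17/2)x^2 - 3x - 5/14
D (E_{1} ∘ J) f = x^6 + x^5 - 10x^4 - 30x^3 - 34x^2 - 17x - 3

the result is g(x) = x^6 + x^5 - 10x^4 - 30x^3 - 34x^2 - 17x - 3


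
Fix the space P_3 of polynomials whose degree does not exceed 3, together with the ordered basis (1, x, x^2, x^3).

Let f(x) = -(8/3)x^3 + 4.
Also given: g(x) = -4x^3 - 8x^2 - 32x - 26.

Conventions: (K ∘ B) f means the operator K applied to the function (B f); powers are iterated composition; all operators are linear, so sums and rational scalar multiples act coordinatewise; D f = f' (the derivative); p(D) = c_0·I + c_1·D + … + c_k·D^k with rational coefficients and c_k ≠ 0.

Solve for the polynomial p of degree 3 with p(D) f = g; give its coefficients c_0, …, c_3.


D^0 f = -(8/3)x^3 + 4
D^1 f = -8x^2
D^2 f = -16x
D^3 f = -16
matching coefficients of g against c_0 f + c_1 Df + … from the top degree down determines the c_i
solution: c_0 = 3/2, c_1 = 1, c_2 = 2, c_3 = 2

c_0 = 3/2, c_1 = 1, c_2 = 2, c_3 = 2


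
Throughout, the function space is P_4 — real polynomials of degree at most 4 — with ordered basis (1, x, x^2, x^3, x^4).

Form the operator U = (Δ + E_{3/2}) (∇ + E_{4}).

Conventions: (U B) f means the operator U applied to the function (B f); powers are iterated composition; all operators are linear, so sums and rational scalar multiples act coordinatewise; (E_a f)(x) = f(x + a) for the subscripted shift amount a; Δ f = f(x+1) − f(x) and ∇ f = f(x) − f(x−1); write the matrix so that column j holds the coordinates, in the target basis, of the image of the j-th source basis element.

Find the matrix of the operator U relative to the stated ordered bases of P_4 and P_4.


the matrix is [[1, 15/2, 173/4, 1845/8, 20657/16]; [0, 1, 15, 519/4, 1845/2]; [0, 0, 1, 45/2, 519/2]; [0, 0, 0, 1, 30]; [0, 0, 0, 0, 1]] (rows listed top to bottom)

image of 1: 1
image of x: x + 15/2
image of x^2: x^2 + 15x + 173/4
image of x^3: x^3 + (45/2)x^2 + (519/4)x + 1845/8
image of x^4: x^4 + 30x^3 + (519/2)x^2 + (1845/2)x + 20657/16
each image's coordinates form column j of the matrix


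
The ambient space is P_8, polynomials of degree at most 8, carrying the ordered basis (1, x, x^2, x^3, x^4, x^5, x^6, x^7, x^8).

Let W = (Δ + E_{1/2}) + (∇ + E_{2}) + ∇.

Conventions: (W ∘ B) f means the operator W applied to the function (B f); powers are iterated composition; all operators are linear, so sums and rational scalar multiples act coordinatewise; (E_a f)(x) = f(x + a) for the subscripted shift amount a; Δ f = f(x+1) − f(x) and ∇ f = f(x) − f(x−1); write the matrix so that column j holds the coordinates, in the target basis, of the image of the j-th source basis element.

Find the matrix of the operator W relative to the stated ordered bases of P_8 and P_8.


the matrix is [[2, 11/2, 13/4, 89/8, 241/16, 1121/32, 4033/64, 16769/128, 65281/256]; [0, 2, 11, 39/4, 89/2, 1205/16, 3363/16, 28231/64, 16769/16]; [0, 0, 2, 33/2, 39/2, 445/4, 3615/16, 23541/32, 28231/16]; [0, 0, 0, 2, 22, 65/2, 445/2, 8435/16, 7847/4]; [0, 0, 0, 0, 2, 55/2, 195/4, 3115/8, 8435/8]; [0, 0, 0, 0, 0, 2, 33, 273/4, 623]; [0, 0, 0, 0, 0, 0, 2, 77/2, 91]; [0, 0, 0, 0, 0, 0, 0, 2, 44]; [0, 0, 0, 0, 0, 0, 0, 0, 2]] (rows listed top to bottom)

image of 1: 2
image of x: 2x + 11/2
image of x^2: 2x^2 + 11x + 13/4
image of x^3: 2x^3 + (33/2)x^2 + (39/4)x + 89/8
image of x^4: 2x^4 + 22x^3 + (39/2)x^2 + (89/2)x + 241/16
image of x^5: 2x^5 + (55/2)x^4 + (65/2)x^3 + (445/4)x^2 + (1205/16)x + 1121/32
image of x^6: 2x^6 + 33x^5 + (195/4)x^4 + (445/2)x^3 + (3615/16)x^2 + (3363/16)x + 4033/64
image of x^7: 2x^7 + (77/2)x^6 + (273/4)x^5 + (3115/8)x^4 + (8435/16)x^3 + (23541/32)x^2 + (28231/64)x + 16769/128
image of x^8: 2x^8 + 44x^7 + 91x^6 + 623x^5 + (8435/8)x^4 + (7847/4)x^3 + (28231/16)x^2 + (16769/16)x + 65281/256
each image's coordinates form column j of the matrix


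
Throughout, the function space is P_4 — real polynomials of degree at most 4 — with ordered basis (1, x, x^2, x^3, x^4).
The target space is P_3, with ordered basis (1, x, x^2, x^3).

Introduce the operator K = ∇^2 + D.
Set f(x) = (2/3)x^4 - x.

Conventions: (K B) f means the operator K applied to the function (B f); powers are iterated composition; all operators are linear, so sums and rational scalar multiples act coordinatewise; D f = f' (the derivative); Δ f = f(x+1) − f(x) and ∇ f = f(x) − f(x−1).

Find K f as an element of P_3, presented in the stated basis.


∇ f = (8/3)x^3 - 4x^2 + (8/3)x - 5/3
∇ ∇ f = 8x^2 - 16x + 28/3
D f = (8/3)x^3 - 1
(∇^2 + D) f = (8/3)x^3 + 8x^2 - 16x + 25/3

the result is g(x) = (8/3)x^3 + 8x^2 - 16x + 25/3


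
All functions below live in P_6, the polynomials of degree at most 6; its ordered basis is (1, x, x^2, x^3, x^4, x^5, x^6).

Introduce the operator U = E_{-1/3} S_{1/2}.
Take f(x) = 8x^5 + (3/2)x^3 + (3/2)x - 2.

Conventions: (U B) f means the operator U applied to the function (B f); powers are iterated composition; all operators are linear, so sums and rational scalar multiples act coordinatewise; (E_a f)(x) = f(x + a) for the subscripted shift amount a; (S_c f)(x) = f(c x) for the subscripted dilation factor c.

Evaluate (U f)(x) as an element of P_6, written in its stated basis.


g(x) = (1/4)x^5 - (5/12)x^4 + (67/144)x^3 - (121/432)x^2 + (1073/1296)x - 8779/3888

S_{1/2} f = (1/4)x^5 + (3/16)x^3 + (3/4)x - 2
E_{-1/3} S_{1/2} f = (1/4)x^5 - (5/12)x^4 + (67/144)x^3 - (121/432)x^2 + (1073/1296)x - 8779/3888


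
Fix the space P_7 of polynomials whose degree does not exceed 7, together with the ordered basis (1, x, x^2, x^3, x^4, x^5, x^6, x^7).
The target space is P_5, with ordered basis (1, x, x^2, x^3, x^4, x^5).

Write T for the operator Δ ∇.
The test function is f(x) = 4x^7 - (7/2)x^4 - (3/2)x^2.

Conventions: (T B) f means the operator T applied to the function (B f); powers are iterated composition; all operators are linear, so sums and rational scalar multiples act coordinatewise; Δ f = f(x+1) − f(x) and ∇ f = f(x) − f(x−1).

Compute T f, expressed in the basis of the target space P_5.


∇ f = 28x^6 - 84x^5 + 140x^4 - 154x^3 + 105x^2 - 45x + 9
Δ ∇ f = 168x^5 + 280x^3 - 42x^2 + 56x - 10

g(x) = 168x^5 + 280x^3 - 42x^2 + 56x - 10


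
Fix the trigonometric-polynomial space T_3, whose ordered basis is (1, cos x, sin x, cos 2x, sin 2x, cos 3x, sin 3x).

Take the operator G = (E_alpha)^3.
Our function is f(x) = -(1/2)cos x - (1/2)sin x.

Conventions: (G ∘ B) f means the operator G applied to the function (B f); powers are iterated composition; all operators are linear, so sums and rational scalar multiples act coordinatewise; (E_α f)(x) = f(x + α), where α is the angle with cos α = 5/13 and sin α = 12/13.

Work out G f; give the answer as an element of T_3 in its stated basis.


g(x) = (2863/4394)cos x + (1207/4394)sin x

E_alpha f = -(17/26)cos x + (7/26)sin x
E_alpha E_alpha f = -(1/338)cos x + (239/338)sin x
E_alpha E_alpha E_alpha f = (2863/4394)cos x + (1207/4394)sin x


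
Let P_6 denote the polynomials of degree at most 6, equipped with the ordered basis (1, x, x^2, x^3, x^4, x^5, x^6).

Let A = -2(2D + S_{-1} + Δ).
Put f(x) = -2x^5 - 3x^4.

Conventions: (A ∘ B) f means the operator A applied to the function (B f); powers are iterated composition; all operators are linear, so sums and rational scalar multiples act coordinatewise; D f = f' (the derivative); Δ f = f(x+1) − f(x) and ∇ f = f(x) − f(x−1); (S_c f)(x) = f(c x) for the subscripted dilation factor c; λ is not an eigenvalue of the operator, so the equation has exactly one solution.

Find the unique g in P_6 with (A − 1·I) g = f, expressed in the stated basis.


write g with unknown coordinates in the stated basis and equate coefficients in (A − 1·I) g = f
solving from the highest basis element down gives g = -2x^5 + 21x^4 + 464x^3 - (8564/3)x^2 - 31324x + 578062/9
check: A g = -4x^5 + 18x^4 + 464x^3 - (8564/3)x^2 - 31324x + 578062/9
so A g − 1·g = -2x^5 - 3x^4 = f ✓

the image equals g(x) = -2x^5 + 21x^4 + 464x^3 - (8564/3)x^2 - 31324x + 578062/9


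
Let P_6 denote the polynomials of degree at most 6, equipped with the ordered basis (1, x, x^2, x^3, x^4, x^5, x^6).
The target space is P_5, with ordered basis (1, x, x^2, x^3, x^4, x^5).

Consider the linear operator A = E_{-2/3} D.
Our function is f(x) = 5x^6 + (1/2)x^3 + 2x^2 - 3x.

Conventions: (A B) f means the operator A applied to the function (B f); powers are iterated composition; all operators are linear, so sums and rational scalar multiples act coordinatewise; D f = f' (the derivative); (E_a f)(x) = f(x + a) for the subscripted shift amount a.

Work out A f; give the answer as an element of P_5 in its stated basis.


the result is g(x) = 30x^5 - 100x^4 + (400/3)x^3 - (1573/18)x^2 + (854/27)x - 725/81

D f = 30x^5 + (3/2)x^2 + 4x - 3
E_{-2/3} D f = 30x^5 - 100x^4 + (400/3)x^3 - (1573/18)x^2 + (854/27)x - 725/81


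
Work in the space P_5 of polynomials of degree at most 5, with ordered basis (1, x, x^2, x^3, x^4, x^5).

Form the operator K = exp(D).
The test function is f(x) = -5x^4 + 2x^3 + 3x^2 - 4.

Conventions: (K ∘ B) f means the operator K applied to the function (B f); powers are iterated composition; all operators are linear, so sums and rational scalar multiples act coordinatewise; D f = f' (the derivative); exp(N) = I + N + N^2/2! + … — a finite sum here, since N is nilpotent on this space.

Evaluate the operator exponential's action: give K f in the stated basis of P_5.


g(x) = -5x^4 - 18x^3 - 21x^2 - 8x - 4

order-1 term: -20x^3 + 6x^2 + 6x
order-2 term: -30x^2 + 6x + 3
order-3 term: -20x + 2
order-4 term: -5
the series for exp(D) f terminates at order 4
exp(D) f = -5x^4 - 18x^3 - 21x^2 - 8x - 4


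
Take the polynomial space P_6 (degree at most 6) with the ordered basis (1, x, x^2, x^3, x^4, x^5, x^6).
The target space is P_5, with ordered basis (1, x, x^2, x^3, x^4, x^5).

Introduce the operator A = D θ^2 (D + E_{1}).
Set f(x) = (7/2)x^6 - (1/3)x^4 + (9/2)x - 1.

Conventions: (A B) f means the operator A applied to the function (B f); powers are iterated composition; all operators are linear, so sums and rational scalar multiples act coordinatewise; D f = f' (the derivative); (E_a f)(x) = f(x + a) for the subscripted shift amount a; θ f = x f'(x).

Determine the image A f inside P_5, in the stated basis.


the result is g(x) = 756x^5 + 5250x^4 + (10016/3)x^3 + 1818x^2 + 404x + 145/6

D f = 21x^5 - (4/3)x^3 + 9/2
E_{1} f = (7/2)x^6 + 21x^5 + (313/6)x^4 + (206/3)x^3 + (101/2)x^2 + (145/6)x + 20/3
(D + E_{1}) f = (7/2)x^6 + 42x^5 + (313/6)x^4 + (202/3)x^3 + (101/2)x^2 + (145/6)x + 67/6
θ (D + E_{1}) f = 21x^6 + 210x^5 + (626/3)x^4 + 202x^3 + 101x^2 + (145/6)x
θ θ (D + E_{1}) f = 126x^6 + 1050x^5 + (2504/3)x^4 + 606x^3 + 202x^2 + (145/6)x
D θ^2 (D + E_{1}) f = 756x^5 + 5250x^4 + (10016/3)x^3 + 1818x^2 + 404x + 145/6


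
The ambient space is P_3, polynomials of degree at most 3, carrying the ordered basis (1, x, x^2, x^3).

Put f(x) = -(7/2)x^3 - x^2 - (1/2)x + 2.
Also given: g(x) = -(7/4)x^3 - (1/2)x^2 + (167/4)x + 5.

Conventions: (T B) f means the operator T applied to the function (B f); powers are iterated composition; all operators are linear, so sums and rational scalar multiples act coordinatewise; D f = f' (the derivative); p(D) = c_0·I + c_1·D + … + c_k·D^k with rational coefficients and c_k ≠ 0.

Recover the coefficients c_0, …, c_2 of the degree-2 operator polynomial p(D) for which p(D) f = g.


p(D) = (1/2)·I − 2·D^2, i.e. c_0 = 1/2, c_1 = 0, c_2 = -2

D^0 f = -(7/2)x^3 - x^2 - (1/2)x + 2
D^1 f = -(21/2)x^2 - 2x - 1/2
D^2 f = -21x - 2
matching coefficients of g against c_0 f + c_1 Df + … from the top degree down determines the c_i
solution: c_0 = 1/2, c_1 = 0, c_2 = -2


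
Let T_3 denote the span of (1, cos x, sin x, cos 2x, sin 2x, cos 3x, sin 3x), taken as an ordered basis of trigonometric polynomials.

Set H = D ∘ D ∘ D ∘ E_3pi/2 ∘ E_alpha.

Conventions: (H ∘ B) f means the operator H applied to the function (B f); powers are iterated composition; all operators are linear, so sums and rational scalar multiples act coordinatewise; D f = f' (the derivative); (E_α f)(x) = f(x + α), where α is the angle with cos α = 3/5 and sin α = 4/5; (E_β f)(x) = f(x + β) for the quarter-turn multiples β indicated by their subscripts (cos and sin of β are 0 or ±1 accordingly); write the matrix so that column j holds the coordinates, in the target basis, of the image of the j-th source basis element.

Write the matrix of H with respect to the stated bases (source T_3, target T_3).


image of 1: 0
image of cos x: -(3/5)cos x + (4/5)sin x
image of sin x: -(4/5)cos x - (3/5)sin x
image of cos 2x: -(192/25)cos 2x + (56/25)sin 2x
image of sin 2x: -(56/25)cos 2x - (192/25)sin 2x
image of cos 3x: -(3159/125)cos 3x - (1188/125)sin 3x
image of sin 3x: (1188/125)cos 3x - (3159/125)sin 3x
each image's coordinates form column j of the matrix

the matrix is [[0, 0, 0, 0, 0, 0, 0]; [0, -3/5, -4/5, 0, 0, 0, 0]; [0, 4/5, -3/5, 0, 0, 0, 0]; [0, 0, 0, -192/25, -56/25, 0, 0]; [0, 0, 0, 56/25, -192/25, 0, 0]; [0, 0, 0, 0, 0, -3159/125, 1188/125]; [0, 0, 0, 0, 0, -1188/125, -3159/125]] (rows listed top to bottom)


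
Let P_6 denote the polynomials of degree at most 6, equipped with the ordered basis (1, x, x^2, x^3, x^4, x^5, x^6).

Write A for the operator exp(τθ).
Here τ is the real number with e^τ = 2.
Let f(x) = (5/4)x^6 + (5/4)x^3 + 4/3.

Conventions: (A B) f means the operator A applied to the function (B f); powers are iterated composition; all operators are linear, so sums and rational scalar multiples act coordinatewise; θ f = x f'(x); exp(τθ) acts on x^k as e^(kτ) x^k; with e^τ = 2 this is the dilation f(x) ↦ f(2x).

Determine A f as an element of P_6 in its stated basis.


exp(τθ) x^k = e^(kτ) x^k; with e^τ = 2 this sends x^k to 2^k x^k
x^3 ↦ 8 x^3
x^6 ↦ 64 x^6
applying this coordinatewise to f: exp(τθ) f = 80x^6 + 10x^3 + 4/3

g(x) = 80x^6 + 10x^3 + 4/3


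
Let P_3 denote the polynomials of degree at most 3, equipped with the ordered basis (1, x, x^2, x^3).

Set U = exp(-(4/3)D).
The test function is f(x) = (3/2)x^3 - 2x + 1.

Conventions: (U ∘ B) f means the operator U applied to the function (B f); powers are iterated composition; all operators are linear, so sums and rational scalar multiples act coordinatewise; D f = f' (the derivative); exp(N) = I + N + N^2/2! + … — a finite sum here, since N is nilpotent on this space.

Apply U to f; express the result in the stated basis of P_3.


the result is g(x) = (3/2)x^3 - 6x^2 + 6x + 1/9

order-1 term: -6x^2 + 8/3
order-2 term: 8x
order-3 term: -32/9
the series for exp(-(4/3)D) f terminates at order 3
exp(-(4/3)D) f = (3/2)x^3 - 6x^2 + 6x + 1/9


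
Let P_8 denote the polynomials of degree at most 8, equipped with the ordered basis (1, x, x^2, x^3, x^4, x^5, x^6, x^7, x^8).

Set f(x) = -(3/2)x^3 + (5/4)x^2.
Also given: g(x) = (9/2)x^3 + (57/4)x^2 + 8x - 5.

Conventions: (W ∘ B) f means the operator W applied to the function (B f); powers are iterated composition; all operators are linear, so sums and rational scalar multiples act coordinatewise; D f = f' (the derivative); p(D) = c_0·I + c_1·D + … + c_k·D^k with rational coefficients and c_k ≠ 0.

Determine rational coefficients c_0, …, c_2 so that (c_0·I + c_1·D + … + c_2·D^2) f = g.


c_0 = -3, c_1 = -4, c_2 = -2

D^0 f = -(3/2)x^3 + (5/4)x^2
D^1 f = -(9/2)x^2 + (5/2)x
D^2 f = -9x + 5/2
matching coefficients of g against c_0 f + c_1 Df + … from the top degree down determines the c_i
solution: c_0 = -3, c_1 = -4, c_2 = -2


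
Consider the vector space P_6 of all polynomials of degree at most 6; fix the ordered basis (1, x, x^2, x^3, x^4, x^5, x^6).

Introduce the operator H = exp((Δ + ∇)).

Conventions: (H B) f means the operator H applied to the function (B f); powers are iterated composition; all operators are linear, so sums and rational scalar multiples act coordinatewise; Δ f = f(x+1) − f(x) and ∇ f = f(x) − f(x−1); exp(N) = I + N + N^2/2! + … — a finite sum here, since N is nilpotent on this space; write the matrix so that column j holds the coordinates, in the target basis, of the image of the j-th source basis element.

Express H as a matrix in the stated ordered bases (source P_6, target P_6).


the matrix is [[1, 2, 4, 10, 32, 114, 448]; [0, 1, 4, 12, 40, 160, 684]; [0, 0, 1, 6, 24, 100, 480]; [0, 0, 0, 1, 8, 40, 200]; [0, 0, 0, 0, 1, 10, 60]; [0, 0, 0, 0, 0, 1, 12]; [0, 0, 0, 0, 0, 0, 1]] (rows listed top to bottom)

image of 1: 1
image of x: x + 2
image of x^2: x^2 + 4x + 4
image of x^3: x^3 + 6x^2 + 12x + 10
image of x^4: x^4 + 8x^3 + 24x^2 + 40x + 32
image of x^5: x^5 + 10x^4 + 40x^3 + 100x^2 + 160x + 114
image of x^6: x^6 + 12x^5 + 60x^4 + 200x^3 + 480x^2 + 684x + 448
each image's coordinates form column j of the matrix


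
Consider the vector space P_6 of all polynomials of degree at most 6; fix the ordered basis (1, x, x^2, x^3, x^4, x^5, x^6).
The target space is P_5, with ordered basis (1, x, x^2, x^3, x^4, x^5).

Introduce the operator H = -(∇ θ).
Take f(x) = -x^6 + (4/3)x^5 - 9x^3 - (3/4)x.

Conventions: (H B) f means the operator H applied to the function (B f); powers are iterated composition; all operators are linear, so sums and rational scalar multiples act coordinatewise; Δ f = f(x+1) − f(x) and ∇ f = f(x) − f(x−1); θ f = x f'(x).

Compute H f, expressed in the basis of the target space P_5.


the image equals g(x) = 36x^5 - (370/3)x^4 + (560/3)x^3 - (227/3)x^2 - (35/3)x + 181/12

θ f = -6x^6 + (20/3)x^5 - 27x^3 - (3/4)x
∇ θ f = -36x^5 + (370/3)x^4 - (560/3)x^3 + (227/3)x^2 + (35/3)x - 181/12
(-(∇ θ)) f = 36x^5 - (370/3)x^4 + (560/3)x^3 - (227/3)x^2 - (35/3)x + 181/12


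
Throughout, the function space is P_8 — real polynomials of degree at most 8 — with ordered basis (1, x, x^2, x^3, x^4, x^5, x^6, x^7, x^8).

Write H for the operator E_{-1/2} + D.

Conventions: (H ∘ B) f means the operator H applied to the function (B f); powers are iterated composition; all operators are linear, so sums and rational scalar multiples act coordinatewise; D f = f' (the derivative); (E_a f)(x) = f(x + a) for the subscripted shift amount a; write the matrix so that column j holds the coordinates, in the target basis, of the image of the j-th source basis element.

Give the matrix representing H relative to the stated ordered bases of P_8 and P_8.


image of 1: 1
image of x: x + 1/2
image of x^2: x^2 + x + 1/4
image of x^3: x^3 + (3/2)x^2 + (3/4)x - 1/8
image of x^4: x^4 + 2x^3 + (3/2)x^2 - (1/2)x + 1/16
image of x^5: x^5 + (5/2)x^4 + (5/2)x^3 - (5/4)x^2 + (5/16)x - 1/32
image of x^6: x^6 + 3x^5 + (15/4)x^4 - (5/2)x^3 + (15/16)x^2 - (3/16)x + 1/64
image of x^7: x^7 + (7/2)x^6 + (21/4)x^5 - (35/8)x^4 + (35/16)x^3 - (21/32)x^2 + (7/64)x - 1/128
image of x^8: x^8 + 4x^7 + 7x^6 - 7x^5 + (35/8)x^4 - (7/4)x^3 + (7/16)x^2 - (1/16)x + 1/256
each image's coordinates form column j of the matrix

the matrix is [[1, 1/2, 1/4, -1/8, 1/16, -1/32, 1/64, -1/128, 1/256]; [0, 1, 1, 3/4, -1/2, 5/16, -3/16, 7/64, -1/16]; [0, 0, 1, 3/2, 3/2, -5/4, 15/16, -21/32, 7/16]; [0, 0, 0, 1, 2, 5/2, -5/2, 35/16, -7/4]; [0, 0, 0, 0, 1, 5/2, 15/4, -35/8, 35/8]; [0, 0, 0, 0, 0, 1, 3, 21/4, -7]; [0, 0, 0, 0, 0, 0, 1, 7/2, 7]; [0, 0, 0, 0, 0, 0, 0, 1, 4]; [0, 0, 0, 0, 0, 0, 0, 0, 1]] (rows listed top to bottom)


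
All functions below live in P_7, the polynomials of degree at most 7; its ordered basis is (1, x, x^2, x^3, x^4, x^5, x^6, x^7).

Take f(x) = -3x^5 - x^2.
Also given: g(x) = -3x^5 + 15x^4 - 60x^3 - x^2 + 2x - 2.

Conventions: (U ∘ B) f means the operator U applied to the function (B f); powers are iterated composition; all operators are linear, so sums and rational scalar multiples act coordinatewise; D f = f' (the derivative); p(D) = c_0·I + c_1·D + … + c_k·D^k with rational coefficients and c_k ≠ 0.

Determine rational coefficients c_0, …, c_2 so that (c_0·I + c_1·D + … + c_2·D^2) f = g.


D^0 f = -3x^5 - x^2
D^1 f = -15x^4 - 2x
D^2 f = -60x^3 - 2
matching coefficients of g against c_0 f + c_1 Df + … from the top degree down determines the c_i
solution: c_0 = 1, c_1 = -1, c_2 = 1

p(D) = I − D + D^2, i.e. c_0 = 1, c_1 = -1, c_2 = 1


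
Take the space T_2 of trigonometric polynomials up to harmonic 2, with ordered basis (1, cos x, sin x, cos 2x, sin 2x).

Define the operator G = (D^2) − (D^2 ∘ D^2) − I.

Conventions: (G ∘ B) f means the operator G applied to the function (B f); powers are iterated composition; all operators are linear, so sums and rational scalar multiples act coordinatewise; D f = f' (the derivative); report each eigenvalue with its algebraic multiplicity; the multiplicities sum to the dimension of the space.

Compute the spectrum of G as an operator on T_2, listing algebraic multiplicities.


image of 1: -1
image of cos x: -3cos x
image of sin x: -3sin x
image of cos 2x: -21cos 2x
image of sin 2x: -21sin 2x
the matrix is diagonal; its diagonal is (-1, -3, -3, -21, -21)
for a triangular matrix the eigenvalues are the diagonal entries, with algebraic multiplicity their repetition count

λ = -21 (multiplicity 2), λ = -3 (multiplicity 2), λ = -1 (multiplicity 1)


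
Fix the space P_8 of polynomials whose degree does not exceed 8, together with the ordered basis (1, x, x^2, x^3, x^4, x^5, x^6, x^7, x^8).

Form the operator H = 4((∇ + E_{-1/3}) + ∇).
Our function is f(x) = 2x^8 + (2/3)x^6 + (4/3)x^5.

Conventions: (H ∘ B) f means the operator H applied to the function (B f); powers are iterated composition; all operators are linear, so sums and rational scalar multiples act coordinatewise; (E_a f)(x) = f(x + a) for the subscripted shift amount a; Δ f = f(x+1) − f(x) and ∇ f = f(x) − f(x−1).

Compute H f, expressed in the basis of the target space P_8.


∇ f = 16x^7 - 56x^6 + 116x^5 - (430/3)x^4 + 112x^3 - (158/3)x^2 + (40/3)x - 4/3
E_{-1/3} f = 2x^8 - (16/3)x^7 + (62/9)x^6 - (112/27)x^5 + (50/81)x^4 + (128/243)x^3 - (214/729)x^2 + (128/2187)x - 28/6561
(∇ + E_{-1/3}) f = 2x^8 + (32/3)x^7 - (442/9)x^6 + (3020/27)x^5 - (11560/81)x^4 + (27344/243)x^3 - (38608/729)x^2 + (29288/2187)x - 8776/6561
∇ f = 16x^7 - 56x^6 + 116x^5 - (430/3)x^4 + 112x^3 - (158/3)x^2 + (40/3)x - 4/3
((∇ + E_{-1/3}) + ∇) f = 2x^8 + (80/3)x^7 - (946/9)x^6 + (6152/27)x^5 - (23170/81)x^4 + (54560/243)x^3 - (77002/729)x^2 + (58448/2187)x - 17524/6561
(4((∇ + E_{-1/3}) + ∇)) f = 8x^8 + (320/3)x^7 - (3784/9)x^6 + (24608/27)x^5 - (92680/81)x^4 + (218240/243)x^3 - (308008/729)x^2 + (233792/2187)x - 70096/6561

the image equals g(x) = 8x^8 + (320/3)x^7 - (3784/9)x^6 + (24608/27)x^5 - (92680/81)x^4 + (218240/243)x^3 - (308008/729)x^2 + (233792/2187)x - 70096/6561


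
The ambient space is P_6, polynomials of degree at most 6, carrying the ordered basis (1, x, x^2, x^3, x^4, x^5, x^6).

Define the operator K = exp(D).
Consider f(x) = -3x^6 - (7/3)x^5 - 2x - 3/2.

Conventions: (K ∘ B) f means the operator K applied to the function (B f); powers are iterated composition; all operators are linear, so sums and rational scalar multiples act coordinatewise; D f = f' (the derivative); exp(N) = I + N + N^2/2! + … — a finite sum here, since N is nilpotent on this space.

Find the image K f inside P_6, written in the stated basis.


order-1 term: -18x^5 - (35/3)x^4 - 2
order-2 term: -45x^4 - (70/3)x^3
order-3 term: -60x^3 - (70/3)x^2
order-4 term: -45x^2 - (35/3)x
order-5 term: -18x - 7/3
order-6 term: -3
the series for exp(D) f terminates at order 6
exp(D) f = -3x^6 - (61/3)x^5 - (170/3)x^4 - (250/3)x^3 - (205/3)x^2 - (95/3)x - 53/6

the result is g(x) = -3x^6 - (61/3)x^5 - (170/3)x^4 - (250/3)x^3 - (205/3)x^2 - (95/3)x - 53/6


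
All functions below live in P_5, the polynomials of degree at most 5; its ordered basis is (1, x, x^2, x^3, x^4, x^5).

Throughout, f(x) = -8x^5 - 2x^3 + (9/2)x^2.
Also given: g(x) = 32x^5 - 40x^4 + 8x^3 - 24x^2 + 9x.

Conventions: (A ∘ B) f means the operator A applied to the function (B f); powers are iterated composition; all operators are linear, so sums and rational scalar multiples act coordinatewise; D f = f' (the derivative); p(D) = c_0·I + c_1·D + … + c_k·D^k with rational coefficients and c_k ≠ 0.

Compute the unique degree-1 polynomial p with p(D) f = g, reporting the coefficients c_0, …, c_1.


D^0 f = -8x^5 - 2x^3 + (9/2)x^2
D^1 f = -40x^4 - 6x^2 + 9x
matching coefficients of g against c_0 f + c_1 Df + … from the top degree down determines the c_i
solution: c_0 = -4, c_1 = 1

p(D) = -4·I + D, i.e. c_0 = -4, c_1 = 1


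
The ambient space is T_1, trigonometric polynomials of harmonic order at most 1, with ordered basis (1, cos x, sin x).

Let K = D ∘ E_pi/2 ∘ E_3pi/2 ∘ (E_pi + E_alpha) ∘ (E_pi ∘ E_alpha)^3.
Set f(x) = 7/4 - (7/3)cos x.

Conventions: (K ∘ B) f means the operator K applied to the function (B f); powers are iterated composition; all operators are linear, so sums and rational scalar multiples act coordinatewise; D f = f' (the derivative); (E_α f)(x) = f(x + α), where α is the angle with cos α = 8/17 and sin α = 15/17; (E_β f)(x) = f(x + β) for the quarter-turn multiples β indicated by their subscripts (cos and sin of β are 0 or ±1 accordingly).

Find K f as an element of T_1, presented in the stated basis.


g(x) = (160685/83521)cos x - (119973/83521)sin x

E_alpha f = 7/4 - (56/51)cos x + (35/17)sin x
E_pi E_alpha f = 7/4 + (56/51)cos x - (35/17)sin x
E_alpha (E_pi ∘ E_alpha) f = 7/4 - (1127/867)cos x - (560/289)sin x
E_pi E_alpha (E_pi ∘ E_alpha) f = 7/4 + (1127/867)cos x + (560/289)sin x
E_alpha (E_pi ∘ E_alpha) (E_pi ∘ E_alpha) f = 7/4 + (34216/14739)cos x - (1155/4913)sin x
E_pi E_alpha (E_pi ∘ E_alpha) (E_pi ∘ E_alpha) f = 7/4 - (34216/14739)cos x + (1155/4913)sin x
E_pi (E_pi ∘ E_alpha)^3 f = 7/4 + (34216/14739)cos x - (1155/4913)sin x
E_alpha (E_pi ∘ E_alpha)^3 f = 7/4 - (221753/250563)cos x + (180320/83521)sin x
(E_pi + E_alpha) (E_pi ∘ E_alpha)^3 f = 7/2 + (119973/83521)cos x + (160685/83521)sin x
E_3pi/2 (E_pi + E_alpha) (E_pi ∘ E_alpha)^3 f = 7/2 - (160685/83521)cos x + (119973/83521)sin x
E_pi/2 E_3pi/2 (E_pi + E_alpha) (E_pi ∘ E_alpha)^3 f = 7/2 + (119973/83521)cos x + (160685/83521)sin x
D E_pi/2 E_3pi/2 (E_pi + E_alpha) (E_pi ∘ E_alpha)^3 f = (160685/83521)cos x - (119973/83521)sin x


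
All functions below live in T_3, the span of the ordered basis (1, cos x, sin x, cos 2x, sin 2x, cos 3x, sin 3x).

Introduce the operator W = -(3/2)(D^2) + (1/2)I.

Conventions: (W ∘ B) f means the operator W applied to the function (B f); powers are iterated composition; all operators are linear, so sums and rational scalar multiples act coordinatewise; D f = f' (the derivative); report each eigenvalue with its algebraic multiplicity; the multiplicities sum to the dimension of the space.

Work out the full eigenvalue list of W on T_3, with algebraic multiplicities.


λ = 1/2 (multiplicity 1), λ = 2 (multiplicity 2), λ = 13/2 (multiplicity 2), λ = 14 (multiplicity 2)

image of 1: 1/2
image of cos x: 2cos x
image of sin x: 2sin x
image of cos 2x: (13/2)cos 2x
image of sin 2x: (13/2)sin 2x
image of cos 3x: 14cos 3x
image of sin 3x: 14sin 3x
the matrix is diagonal; its diagonal is (1/2, 2, 2, 13/2, 13/2, 14, 14)
for a triangular matrix the eigenvalues are the diagonal entries, with algebraic multiplicity their repetition count


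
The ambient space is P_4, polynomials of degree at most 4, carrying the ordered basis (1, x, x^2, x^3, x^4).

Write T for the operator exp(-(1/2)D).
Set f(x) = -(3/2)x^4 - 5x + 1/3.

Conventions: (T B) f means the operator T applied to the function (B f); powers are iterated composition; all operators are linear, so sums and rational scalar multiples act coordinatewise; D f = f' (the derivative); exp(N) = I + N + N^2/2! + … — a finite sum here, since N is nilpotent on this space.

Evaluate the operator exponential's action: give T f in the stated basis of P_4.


the image equals g(x) = -(3/2)x^4 + 3x^3 - (9/4)x^2 - (17/4)x + 263/96

order-1 term: 3x^3 + 5/2
order-2 term: -(9/4)x^2
order-3 term: (3/4)x
order-4 term: -3/32
the series for exp(-(1/2)D) f terminates at order 4
exp(-(1/2)D) f = -(3/2)x^4 + 3x^3 - (9/4)x^2 - (17/4)x + 263/96


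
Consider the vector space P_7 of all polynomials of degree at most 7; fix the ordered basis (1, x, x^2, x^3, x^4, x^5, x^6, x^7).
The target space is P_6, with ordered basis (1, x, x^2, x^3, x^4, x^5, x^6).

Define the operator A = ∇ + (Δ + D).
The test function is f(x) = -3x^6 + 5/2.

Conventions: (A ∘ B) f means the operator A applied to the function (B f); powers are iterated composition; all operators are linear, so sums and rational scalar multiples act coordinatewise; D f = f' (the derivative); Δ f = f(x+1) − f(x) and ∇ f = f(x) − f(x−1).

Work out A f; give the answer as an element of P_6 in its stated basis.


∇ f = -18x^5 + 45x^4 - 60x^3 + 45x^2 - 18x + 3
Δ f = -18x^5 - 45x^4 - 60x^3 - 45x^2 - 18x - 3
D f = -18x^5
(Δ + D) f = -36x^5 - 45x^4 - 60x^3 - 45x^2 - 18x - 3
(∇ + (Δ + D)) f = -54x^5 - 120x^3 - 36x

the image equals g(x) = -54x^5 - 120x^3 - 36x


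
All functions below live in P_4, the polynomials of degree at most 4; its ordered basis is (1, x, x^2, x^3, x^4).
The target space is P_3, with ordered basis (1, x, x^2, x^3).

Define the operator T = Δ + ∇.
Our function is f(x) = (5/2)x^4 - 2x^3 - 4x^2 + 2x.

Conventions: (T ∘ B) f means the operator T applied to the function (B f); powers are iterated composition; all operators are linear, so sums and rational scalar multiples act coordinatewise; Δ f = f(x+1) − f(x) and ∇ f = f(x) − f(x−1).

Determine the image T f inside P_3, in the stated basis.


the result is g(x) = 20x^3 - 12x^2 + 4x

Δ f = 10x^3 + 9x^2 - 4x - 3/2
∇ f = 10x^3 - 21x^2 + 8x + 3/2
(Δ + ∇) f = 20x^3 - 12x^2 + 4x


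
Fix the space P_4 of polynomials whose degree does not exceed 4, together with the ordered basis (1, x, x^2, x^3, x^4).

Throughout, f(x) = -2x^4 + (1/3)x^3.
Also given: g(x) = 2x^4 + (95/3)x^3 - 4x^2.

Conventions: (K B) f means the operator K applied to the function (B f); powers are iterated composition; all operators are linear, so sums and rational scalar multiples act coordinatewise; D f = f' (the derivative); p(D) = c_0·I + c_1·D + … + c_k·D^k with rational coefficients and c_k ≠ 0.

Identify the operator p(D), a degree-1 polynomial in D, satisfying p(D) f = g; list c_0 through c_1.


D^0 f = -2x^4 + (1/3)x^3
D^1 f = -8x^3 + x^2
matching coefficients of g against c_0 f + c_1 Df + … from the top degree down determines the c_i
solution: c_0 = -1, c_1 = -4

p(D) = -I − 4·D, i.e. c_0 = -1, c_1 = -4


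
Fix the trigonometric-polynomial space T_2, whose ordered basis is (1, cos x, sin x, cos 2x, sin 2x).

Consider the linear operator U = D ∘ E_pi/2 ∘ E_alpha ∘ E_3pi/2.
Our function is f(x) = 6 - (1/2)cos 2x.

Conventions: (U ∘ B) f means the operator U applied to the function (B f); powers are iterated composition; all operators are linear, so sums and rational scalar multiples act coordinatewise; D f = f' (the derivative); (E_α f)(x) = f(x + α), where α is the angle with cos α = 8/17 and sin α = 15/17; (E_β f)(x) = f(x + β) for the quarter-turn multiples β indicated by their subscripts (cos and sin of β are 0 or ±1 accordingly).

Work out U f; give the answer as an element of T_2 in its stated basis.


the image equals g(x) = (240/289)cos 2x - (161/289)sin 2x

E_3pi/2 f = 6 + (1/2)cos 2x
E_alpha E_3pi/2 f = 6 - (161/578)cos 2x - (120/289)sin 2x
E_pi/2 E_alpha E_3pi/2 f = 6 + (161/578)cos 2x + (120/289)sin 2x
D E_pi/2 E_alpha E_3pi/2 f = (240/289)cos 2x - (161/289)sin 2x


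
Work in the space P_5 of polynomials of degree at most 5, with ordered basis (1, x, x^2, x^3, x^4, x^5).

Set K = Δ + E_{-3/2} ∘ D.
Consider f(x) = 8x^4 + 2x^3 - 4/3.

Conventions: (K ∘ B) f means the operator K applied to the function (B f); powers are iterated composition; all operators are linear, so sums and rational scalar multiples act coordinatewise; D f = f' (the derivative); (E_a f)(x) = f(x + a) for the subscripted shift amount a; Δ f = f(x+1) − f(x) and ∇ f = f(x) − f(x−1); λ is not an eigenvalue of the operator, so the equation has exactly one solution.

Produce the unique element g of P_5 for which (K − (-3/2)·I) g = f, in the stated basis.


the image equals g(x) = (16/3)x^4 - (244/9)x^3 + (1360/9)x^2 - (16784/27)x + 98330/81

write g with unknown coordinates in the stated basis and equate coefficients in (K − (-3/2)·I) g = f
solving from the highest basis element down gives g = (16/3)x^4 - (244/9)x^3 + (1360/9)x^2 - (16784/27)x + 98330/81
check: K g = (128/3)x^3 - (680/3)x^2 + (8392/9)x - 49201/27
so K g − (-3/2)·g = 8x^4 + 2x^3 - 4/3 = f ✓


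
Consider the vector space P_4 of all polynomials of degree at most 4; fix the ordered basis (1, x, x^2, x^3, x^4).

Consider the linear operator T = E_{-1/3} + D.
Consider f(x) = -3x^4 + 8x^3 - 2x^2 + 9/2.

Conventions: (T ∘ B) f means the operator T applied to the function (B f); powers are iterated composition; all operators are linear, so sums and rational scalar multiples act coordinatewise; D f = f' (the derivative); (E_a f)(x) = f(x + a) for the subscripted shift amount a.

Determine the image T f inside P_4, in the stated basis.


g(x) = -3x^4 + 12x^2 + (4/9)x + 71/18

E_{-1/3} f = -3x^4 + 12x^3 - 12x^2 + (40/9)x + 71/18
D f = -12x^3 + 24x^2 - 4x
(E_{-1/3} + D) f = -3x^4 + 12x^2 + (4/9)x + 71/18


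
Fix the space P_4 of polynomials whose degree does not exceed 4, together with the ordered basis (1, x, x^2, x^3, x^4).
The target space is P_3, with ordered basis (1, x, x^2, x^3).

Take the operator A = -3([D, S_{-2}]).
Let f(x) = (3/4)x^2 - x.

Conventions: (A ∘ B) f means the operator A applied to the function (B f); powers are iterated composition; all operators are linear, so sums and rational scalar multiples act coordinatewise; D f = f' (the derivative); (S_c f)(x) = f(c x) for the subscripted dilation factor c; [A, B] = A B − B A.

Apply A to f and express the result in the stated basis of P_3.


g(x) = -27x - 9

S_{-2} f = 3x^2 + 2x
D S_{-2} f = 6x + 2
D f = (3/2)x - 1
S_{-2} D f = -3x - 1
[D, S_{-2}] f = 9x + 3
(-3([D, S_{-2}])) f = -27x - 9


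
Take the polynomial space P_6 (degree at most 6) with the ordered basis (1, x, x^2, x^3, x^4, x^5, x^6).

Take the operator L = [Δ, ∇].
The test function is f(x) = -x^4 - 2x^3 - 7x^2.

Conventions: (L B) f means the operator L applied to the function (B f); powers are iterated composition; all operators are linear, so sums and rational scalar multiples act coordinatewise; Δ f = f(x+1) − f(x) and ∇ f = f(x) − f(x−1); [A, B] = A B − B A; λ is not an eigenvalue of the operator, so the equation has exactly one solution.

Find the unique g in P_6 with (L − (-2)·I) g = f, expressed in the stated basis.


the result is g(x) = -(1/2)x^4 - x^3 - (7/2)x^2

write g with unknown coordinates in the stated basis and equate coefficients in (L − (-2)·I) g = f
solving from the highest basis element down gives g = -(1/2)x^4 - x^3 - (7/2)x^2
check: L g = 0
so L g − (-2)·g = -x^4 - 2x^3 - 7x^2 = f ✓


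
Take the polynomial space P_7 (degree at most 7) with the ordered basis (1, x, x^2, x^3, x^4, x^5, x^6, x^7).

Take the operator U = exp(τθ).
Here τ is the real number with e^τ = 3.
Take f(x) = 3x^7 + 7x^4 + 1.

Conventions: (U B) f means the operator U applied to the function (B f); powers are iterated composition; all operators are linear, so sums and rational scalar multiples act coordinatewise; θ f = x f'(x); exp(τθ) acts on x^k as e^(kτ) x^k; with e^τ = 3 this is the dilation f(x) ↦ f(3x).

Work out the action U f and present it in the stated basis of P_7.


the image equals g(x) = 6561x^7 + 567x^4 + 1

exp(τθ) x^k = e^(kτ) x^k; with e^τ = 3 this sends x^k to 3^k x^k
x^4 ↦ 81 x^4
x^7 ↦ 2187 x^7
applying this coordinatewise to f: exp(τθ) f = 6561x^7 + 567x^4 + 1


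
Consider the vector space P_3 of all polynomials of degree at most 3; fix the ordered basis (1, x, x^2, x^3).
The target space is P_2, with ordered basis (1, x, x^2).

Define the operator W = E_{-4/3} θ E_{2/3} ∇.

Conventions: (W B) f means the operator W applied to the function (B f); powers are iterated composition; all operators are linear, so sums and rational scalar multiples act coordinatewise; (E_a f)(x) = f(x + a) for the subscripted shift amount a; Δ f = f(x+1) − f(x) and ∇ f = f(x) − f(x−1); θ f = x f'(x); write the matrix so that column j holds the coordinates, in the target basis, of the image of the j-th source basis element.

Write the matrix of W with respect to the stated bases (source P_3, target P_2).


image of 1: 0
image of x: 0
image of x^2: 2x - 8/3
image of x^3: 6x^2 - 15x + 28/3
each image's coordinates form column j of the matrix

the matrix is [[0, 0, -8/3, 28/3]; [0, 0, 2, -15]; [0, 0, 0, 6]] (rows listed top to bottom)


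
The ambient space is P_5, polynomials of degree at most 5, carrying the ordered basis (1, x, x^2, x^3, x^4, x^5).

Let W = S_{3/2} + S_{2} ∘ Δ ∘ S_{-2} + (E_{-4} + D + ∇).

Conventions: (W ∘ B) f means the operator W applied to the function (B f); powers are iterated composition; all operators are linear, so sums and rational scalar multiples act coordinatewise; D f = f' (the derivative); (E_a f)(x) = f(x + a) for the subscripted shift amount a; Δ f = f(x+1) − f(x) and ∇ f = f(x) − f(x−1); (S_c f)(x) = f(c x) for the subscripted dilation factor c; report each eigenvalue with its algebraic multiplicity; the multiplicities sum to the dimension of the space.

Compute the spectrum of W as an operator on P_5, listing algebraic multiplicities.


λ = 2 (multiplicity 1), λ = 5/2 (multiplicity 1), λ = 13/4 (multiplicity 1), λ = 35/8 (multiplicity 1), λ = 97/16 (multiplicity 1), λ = 275/32 (multiplicity 1)

image of 1: 2
image of x: (5/2)x - 4
image of x^2: (13/4)x^2 + 12x + 19
image of x^3: (35/8)x^3 - 102x^2 - 3x - 71
image of x^4: (97/16)x^4 + 504x^3 + 474x^2 - 124x + 271
image of x^5: (275/32)x^5 - 2570x^4 - 2410x^3 - 1910x^2 + 955x - 1055
the matrix is upper triangular; its diagonal is (2, 5/2, 13/4, 35/8, 97/16, 275/32)
for a triangular matrix the eigenvalues are the diagonal entries, with algebraic multiplicity their repetition count


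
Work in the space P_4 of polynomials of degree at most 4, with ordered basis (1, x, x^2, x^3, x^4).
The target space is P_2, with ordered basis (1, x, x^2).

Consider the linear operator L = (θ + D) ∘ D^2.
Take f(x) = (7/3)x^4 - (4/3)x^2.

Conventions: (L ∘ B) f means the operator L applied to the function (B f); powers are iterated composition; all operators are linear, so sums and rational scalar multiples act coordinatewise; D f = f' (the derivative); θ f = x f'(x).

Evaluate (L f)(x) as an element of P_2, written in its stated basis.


D f = (28/3)x^3 - (8/3)x
D D f = 28x^2 - 8/3
θ D^2 f = 56x^2
D D^2 f = 56x
(θ + D) D^2 f = 56x^2 + 56x

the image equals g(x) = 56x^2 + 56x
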